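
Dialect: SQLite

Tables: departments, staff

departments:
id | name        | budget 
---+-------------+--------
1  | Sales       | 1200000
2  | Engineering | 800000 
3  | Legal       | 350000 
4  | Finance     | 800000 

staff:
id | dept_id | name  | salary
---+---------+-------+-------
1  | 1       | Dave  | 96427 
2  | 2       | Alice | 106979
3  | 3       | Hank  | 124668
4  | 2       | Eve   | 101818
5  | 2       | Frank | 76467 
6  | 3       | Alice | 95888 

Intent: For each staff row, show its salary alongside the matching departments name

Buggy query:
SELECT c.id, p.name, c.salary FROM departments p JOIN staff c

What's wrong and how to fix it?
Bug: JOIN with no ON clause produces a cartesian product; every staff row pairs with every departments row

Fix: Add ON c.dept_id = p.id to the JOIN

Corrected query:
SELECT c.id, p.name, c.salary FROM departments p JOIN staff c ON c.dept_id = p.id

Result:
id | name        | salary
---+-------------+-------
1  | Sales       | 96427 
2  | Engineering | 106979
3  | Legal       | 124668
4  | Engineering | 101818
5  | Engineering | 76467 
6  | Legal       | 95888 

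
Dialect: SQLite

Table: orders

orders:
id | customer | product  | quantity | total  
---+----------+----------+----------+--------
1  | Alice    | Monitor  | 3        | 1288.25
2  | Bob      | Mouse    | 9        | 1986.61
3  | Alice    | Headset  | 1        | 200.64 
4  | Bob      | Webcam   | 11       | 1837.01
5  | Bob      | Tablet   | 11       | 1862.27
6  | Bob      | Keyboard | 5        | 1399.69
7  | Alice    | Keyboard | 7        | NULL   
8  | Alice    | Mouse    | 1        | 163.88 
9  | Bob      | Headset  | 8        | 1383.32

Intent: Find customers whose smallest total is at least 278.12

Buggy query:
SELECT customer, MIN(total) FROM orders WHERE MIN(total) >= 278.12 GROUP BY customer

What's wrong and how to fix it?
Bug: Aggregates like MIN are computed per group after WHERE runs

Fix: Replace WHERE with HAVING after the GROUP BY

Corrected query:
SELECT customer, MIN(total) FROM orders GROUP BY customer HAVING MIN(total) >= 278.12

Result:
customer | MIN(total)
---------+-----------
Bob      | 1383.32   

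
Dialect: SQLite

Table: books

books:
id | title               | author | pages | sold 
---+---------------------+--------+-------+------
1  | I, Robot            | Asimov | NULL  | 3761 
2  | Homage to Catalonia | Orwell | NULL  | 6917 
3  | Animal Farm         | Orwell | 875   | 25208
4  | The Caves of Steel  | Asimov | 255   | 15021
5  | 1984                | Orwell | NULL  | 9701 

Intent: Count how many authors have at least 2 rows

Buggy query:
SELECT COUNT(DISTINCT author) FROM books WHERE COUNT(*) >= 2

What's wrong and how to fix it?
Bug: COUNT(*) cannot appear in WHERE; the per-group count doesn't exist yet

Fix: Use a subquery that GROUPs and filters with HAVING, then count its rows

Corrected query:
SELECT COUNT(*) FROM (SELECT author FROM books GROUP BY author HAVING COUNT(*) >= 2)

Result:
COUNT(*)
--------
2       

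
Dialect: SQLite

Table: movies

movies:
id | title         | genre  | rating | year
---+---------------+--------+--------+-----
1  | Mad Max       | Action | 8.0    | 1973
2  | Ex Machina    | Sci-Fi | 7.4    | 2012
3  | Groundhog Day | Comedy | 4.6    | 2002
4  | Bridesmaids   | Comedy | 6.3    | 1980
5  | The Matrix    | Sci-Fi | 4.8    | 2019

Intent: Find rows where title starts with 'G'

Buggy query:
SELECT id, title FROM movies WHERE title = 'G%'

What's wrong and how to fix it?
Bug: '=' compares the literal string including the % character; pattern matching needs LIKE

Fix: Replace '=' with LIKE so 'G%' is treated as a pattern

Corrected query:
SELECT id, title FROM movies WHERE title LIKE 'G%'

Result:
id | title        
---+--------------
3  | Groundhog Day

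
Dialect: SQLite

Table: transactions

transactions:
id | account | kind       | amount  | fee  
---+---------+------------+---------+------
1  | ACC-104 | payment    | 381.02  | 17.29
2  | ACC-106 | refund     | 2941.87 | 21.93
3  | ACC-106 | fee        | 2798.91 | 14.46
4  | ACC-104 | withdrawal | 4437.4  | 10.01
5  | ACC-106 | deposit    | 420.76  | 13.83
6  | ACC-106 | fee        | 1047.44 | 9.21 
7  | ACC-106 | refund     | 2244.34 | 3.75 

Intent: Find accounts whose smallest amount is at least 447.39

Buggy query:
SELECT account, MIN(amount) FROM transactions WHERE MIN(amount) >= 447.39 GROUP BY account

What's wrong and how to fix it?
Bug: Aggregates like MIN are computed per group after WHERE runs

Fix: Replace WHERE with HAVING after the GROUP BY

Corrected query:
SELECT account, MIN(amount) FROM transactions GROUP BY account HAVING MIN(amount) >= 447.39

Result:
(no rows)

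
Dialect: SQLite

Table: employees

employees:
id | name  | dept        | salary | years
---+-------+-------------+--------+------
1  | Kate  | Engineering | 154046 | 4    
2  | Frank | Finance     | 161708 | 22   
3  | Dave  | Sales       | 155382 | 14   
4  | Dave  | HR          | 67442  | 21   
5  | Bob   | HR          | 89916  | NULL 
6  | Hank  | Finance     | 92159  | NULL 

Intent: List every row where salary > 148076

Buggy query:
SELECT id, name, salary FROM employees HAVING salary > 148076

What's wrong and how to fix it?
Bug: HAVING filters the output of aggregation, but this query has no GROUP BY and no aggregate functions, so SQLite rejects it (HAVING clause on a non-aggregate query); the condition here is per row

Fix: Replace HAVING with WHERE since the condition applies to individual rows

Corrected query:
SELECT id, name, salary FROM employees WHERE salary > 148076

Result:
id | name  | salary
---+-------+-------
1  | Kate  | 154046
2  | Frank | 161708
3  | Dave  | 155382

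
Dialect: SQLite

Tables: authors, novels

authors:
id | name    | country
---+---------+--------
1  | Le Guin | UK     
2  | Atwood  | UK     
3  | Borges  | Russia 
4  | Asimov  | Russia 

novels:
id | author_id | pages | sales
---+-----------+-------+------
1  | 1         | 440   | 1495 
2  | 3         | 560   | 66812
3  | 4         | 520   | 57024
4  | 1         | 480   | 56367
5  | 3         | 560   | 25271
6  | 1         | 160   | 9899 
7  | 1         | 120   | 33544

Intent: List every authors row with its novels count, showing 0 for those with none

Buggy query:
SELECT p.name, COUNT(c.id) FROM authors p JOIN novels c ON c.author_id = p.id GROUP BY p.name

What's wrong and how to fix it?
Bug: INNER JOIN drops authors rows that have no matching novels rows

Fix: Use LEFT JOIN so parents without children still appear (COUNT(c.id) gives 0)

Corrected query:
SELECT p.name, COUNT(c.id) FROM authors p LEFT JOIN novels c ON c.author_id = p.id GROUP BY p.name

Result:
name    | COUNT(c.id)
--------+------------
Asimov  | 1          
Atwood  | 0          
Borges  | 2          
Le Guin | 4          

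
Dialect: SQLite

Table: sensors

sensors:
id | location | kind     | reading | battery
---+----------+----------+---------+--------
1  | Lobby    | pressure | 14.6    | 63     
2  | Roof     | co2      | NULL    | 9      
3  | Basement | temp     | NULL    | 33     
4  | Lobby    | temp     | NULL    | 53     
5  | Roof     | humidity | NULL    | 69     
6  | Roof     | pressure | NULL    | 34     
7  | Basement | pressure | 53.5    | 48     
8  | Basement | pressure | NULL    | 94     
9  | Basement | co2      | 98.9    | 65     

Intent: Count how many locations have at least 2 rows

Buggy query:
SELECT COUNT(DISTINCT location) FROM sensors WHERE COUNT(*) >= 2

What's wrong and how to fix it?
Bug: WHERE filters individual rows, not groups, so a group-level COUNT is invalid there

Fix: Use a subquery that GROUPs and filters with HAVING, then count its rows

Corrected query:
SELECT COUNT(*) FROM (SELECT location FROM sensors GROUP BY location HAVING COUNT(*) >= 2)

Result:
COUNT(*)
--------
3       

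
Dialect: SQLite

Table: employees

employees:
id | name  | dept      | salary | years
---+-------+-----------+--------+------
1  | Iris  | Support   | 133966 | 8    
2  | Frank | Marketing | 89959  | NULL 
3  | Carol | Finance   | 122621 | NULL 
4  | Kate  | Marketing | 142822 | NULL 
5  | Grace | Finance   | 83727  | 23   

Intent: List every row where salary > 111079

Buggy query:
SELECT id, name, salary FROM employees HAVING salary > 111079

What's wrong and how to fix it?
Bug: HAVING filters the output of aggregation, but this query has no GROUP BY and no aggregate functions, so SQLite rejects it (HAVING clause on a non-aggregate query); the condition here is per row

Fix: Use WHERE for row-level filtering

Corrected query:
SELECT id, name, salary FROM employees WHERE salary > 111079

Result:
id | name  | salary
---+-------+-------
1  | Iris  | 133966
3  | Carol | 122621
4  | Kate  | 142822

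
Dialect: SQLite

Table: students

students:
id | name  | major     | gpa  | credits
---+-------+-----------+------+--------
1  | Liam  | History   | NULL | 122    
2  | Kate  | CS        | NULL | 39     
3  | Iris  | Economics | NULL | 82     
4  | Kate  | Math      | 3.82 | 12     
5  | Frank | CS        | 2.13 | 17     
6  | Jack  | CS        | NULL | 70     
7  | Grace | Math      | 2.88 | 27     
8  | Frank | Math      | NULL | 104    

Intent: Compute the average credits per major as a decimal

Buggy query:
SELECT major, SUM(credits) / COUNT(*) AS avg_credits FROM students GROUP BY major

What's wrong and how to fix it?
Bug: SUM(credits) and COUNT(*) are both integers; the division truncates the fractional part

Fix: Cast one side to REAL so the division keeps the fractional part

Corrected query:
SELECT major, SUM(credits) * 1.0 / COUNT(*) AS avg_credits FROM students GROUP BY major

Result:
major     | avg_credits
----------+------------
CS        | 42         
Economics | 82         
History   | 122        
Math      | 47.666667  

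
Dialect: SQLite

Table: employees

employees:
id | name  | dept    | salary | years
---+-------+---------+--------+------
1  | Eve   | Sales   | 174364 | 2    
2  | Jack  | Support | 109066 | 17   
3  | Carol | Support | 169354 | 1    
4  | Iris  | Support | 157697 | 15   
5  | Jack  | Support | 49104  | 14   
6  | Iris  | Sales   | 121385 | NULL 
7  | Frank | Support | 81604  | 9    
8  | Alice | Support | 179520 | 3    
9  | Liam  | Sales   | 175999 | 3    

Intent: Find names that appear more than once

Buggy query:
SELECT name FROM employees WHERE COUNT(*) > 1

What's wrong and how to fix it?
Bug: WHERE can't reference COUNT(*); aggregates are computed after WHERE

Fix: GROUP BY name, then filter groups with HAVING COUNT(*) > 1

Corrected query:
SELECT name FROM employees GROUP BY name HAVING COUNT(*) > 1

Result:
name
----
Iris
Jack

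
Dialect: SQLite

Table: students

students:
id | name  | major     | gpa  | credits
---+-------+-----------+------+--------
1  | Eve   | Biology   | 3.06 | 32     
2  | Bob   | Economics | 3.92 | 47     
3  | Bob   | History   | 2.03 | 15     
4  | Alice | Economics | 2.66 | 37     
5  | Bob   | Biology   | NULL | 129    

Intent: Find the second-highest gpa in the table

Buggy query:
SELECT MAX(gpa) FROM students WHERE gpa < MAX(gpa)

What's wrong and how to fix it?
Bug: The inner MAX is an aggregate inside WHERE, which is not allowed

Fix: Put the inner MAX in a scalar subquery

Corrected query:
SELECT MAX(gpa) FROM students WHERE gpa < (SELECT MAX(gpa) FROM students)

Result:
MAX(gpa)
--------
3.06    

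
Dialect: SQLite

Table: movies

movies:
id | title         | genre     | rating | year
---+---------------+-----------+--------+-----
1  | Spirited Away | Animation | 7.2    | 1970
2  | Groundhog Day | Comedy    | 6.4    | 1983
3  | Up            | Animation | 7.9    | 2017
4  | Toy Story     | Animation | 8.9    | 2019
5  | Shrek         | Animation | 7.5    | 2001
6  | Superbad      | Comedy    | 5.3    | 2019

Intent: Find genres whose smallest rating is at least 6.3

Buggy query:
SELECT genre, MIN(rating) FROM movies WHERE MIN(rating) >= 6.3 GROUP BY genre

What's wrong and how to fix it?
Bug: Aggregates like MIN are computed per group after WHERE runs

Fix: Replace WHERE with HAVING after the GROUP BY

Corrected query:
SELECT genre, MIN(rating) FROM movies GROUP BY genre HAVING MIN(rating) >= 6.3

Result:
genre     | MIN(rating)
----------+------------
Animation | 7.2        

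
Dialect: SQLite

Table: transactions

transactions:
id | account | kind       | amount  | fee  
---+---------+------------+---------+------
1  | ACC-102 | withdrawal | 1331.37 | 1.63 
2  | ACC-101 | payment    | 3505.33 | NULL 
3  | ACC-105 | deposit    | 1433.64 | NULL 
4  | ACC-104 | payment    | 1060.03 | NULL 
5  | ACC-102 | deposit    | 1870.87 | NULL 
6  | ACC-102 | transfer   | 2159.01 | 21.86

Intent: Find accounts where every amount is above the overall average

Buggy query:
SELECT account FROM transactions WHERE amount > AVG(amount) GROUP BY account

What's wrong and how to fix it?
Bug: AVG() is an aggregate; it can't sit directly in WHERE

Fix: Use a subquery for AVG and a HAVING MIN(...) filter so the condition holds for every row in the group

Corrected query:
SELECT account FROM transactions GROUP BY account HAVING MIN(amount) > (SELECT AVG(amount) FROM transactions)

Result:
account
-------
ACC-101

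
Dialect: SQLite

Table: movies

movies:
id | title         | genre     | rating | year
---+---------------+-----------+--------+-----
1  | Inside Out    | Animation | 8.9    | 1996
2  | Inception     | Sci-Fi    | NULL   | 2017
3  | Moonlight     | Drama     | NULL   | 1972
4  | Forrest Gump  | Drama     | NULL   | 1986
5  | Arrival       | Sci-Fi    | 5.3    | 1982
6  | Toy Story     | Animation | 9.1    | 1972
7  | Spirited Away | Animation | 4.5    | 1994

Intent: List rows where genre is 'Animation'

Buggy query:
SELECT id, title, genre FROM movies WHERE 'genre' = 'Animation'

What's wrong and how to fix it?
Bug: Single quotes denote string literals in SQL; the column name is being compared as a constant string

Fix: Remove the quotes around the column name (or use double quotes for an identifier)

Corrected query:
SELECT id, title, genre FROM movies WHERE genre = 'Animation'

Result:
id | title         | genre    
---+---------------+----------
1  | Inside Out    | Animation
6  | Toy Story     | Animation
7  | Spirited Away | Animation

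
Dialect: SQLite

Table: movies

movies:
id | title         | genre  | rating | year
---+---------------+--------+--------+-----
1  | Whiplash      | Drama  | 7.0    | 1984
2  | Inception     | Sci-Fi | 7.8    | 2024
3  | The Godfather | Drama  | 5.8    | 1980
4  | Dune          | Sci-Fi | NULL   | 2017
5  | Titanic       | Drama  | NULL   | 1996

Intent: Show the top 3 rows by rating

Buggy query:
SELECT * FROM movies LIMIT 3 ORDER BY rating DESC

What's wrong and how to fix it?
Bug: LIMIT must come after ORDER BY

Fix: Swap the clauses: ORDER BY first, then LIMIT

Corrected query:
SELECT * FROM movies ORDER BY rating DESC LIMIT 3

Result:
id | title         | genre  | rating | year
---+---------------+--------+--------+-----
2  | Inception     | Sci-Fi | 7.8    | 2024
1  | Whiplash      | Drama  | 7      | 1984
3  | The Godfather | Drama  | 5.8    | 1980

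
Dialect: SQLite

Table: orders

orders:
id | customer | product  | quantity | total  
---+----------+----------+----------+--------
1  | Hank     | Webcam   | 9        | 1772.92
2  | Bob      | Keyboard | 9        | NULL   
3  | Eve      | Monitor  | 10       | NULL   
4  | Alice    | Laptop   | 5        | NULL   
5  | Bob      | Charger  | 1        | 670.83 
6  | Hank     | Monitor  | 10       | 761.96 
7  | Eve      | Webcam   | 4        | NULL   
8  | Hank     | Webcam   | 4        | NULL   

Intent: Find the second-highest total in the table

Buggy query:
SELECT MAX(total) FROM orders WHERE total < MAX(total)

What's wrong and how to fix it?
Bug: MAX(total) on the right of the comparison is an aggregate-in-WHERE error

Fix: Compute the overall MAX in a subquery, then take MAX of rows below it

Corrected query:
SELECT MAX(total) FROM orders WHERE total < (SELECT MAX(total) FROM orders)

Result:
MAX(total)
----------
761.96    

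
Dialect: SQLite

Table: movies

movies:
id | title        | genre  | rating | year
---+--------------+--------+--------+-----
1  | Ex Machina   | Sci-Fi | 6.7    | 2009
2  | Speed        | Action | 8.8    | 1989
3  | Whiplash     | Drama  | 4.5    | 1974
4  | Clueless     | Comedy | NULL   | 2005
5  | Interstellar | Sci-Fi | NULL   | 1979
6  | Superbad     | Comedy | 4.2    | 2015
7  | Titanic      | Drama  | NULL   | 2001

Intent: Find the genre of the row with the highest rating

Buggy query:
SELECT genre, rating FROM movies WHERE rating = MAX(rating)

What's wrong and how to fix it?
Bug: WHERE is evaluated per row; an aggregate over the whole table isn't defined there

Fix: Use a subquery: WHERE rating = (SELECT MAX(rating) FROM movies)

Corrected query:
SELECT genre, rating FROM movies WHERE rating = (SELECT MAX(rating) FROM movies)

Result:
genre  | rating
-------+-------
Action | 8.8   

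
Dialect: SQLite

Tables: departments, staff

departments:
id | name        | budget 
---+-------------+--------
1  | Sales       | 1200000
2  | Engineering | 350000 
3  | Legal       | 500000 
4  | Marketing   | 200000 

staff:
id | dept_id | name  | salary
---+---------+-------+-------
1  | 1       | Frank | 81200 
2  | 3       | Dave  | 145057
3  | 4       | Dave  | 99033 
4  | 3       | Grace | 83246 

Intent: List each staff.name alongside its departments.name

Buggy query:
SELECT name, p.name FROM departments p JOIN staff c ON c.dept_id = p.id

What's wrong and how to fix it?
Bug: Both tables have a 'name' column; the unqualified reference is ambiguous

Fix: Prefix ambiguous columns with the table alias

Corrected query:
SELECT c.name, p.name FROM departments p JOIN staff c ON c.dept_id = p.id

Result:
name  | name     
------+----------
Frank | Sales    
Dave  | Legal    
Dave  | Marketing
Grace | Legal    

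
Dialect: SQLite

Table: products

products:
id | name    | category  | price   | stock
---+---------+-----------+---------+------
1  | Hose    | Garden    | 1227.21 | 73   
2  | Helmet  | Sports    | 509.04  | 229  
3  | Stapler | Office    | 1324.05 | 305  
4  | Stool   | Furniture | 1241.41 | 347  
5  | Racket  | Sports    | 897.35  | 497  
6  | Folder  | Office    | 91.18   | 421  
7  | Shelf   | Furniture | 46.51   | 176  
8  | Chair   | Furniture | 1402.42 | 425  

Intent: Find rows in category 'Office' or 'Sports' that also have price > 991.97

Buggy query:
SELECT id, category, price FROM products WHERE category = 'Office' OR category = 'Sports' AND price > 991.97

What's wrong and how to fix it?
Bug: AND binds tighter than OR, so this parses as category = 'Office' OR (category = 'Sports' AND price > 991.97)

Fix: Group the OR with parentheses (or use IN), then AND the threshold

Corrected query:
SELECT id, category, price FROM products WHERE (category = 'Office' OR category = 'Sports') AND price > 991.97

Result:
id | category | price  
---+----------+--------
3  | Office   | 1324.05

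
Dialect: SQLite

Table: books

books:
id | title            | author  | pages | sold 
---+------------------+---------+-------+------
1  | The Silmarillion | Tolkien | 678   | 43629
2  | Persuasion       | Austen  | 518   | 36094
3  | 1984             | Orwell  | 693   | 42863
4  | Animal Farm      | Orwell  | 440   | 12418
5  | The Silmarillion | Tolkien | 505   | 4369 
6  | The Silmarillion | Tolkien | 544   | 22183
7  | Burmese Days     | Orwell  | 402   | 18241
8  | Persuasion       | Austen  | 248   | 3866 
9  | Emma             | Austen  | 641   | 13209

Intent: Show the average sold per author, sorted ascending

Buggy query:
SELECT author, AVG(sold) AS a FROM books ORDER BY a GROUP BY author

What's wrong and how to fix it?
Bug: GROUP BY must precede ORDER BY

Fix: Move ORDER BY to the end, after GROUP BY

Corrected query:
SELECT author, AVG(sold) AS a FROM books GROUP BY author ORDER BY a

Result:
author  | a           
--------+-------------
Austen  | 17723       
Tolkien | 23393.666667
Orwell  | 24507.333333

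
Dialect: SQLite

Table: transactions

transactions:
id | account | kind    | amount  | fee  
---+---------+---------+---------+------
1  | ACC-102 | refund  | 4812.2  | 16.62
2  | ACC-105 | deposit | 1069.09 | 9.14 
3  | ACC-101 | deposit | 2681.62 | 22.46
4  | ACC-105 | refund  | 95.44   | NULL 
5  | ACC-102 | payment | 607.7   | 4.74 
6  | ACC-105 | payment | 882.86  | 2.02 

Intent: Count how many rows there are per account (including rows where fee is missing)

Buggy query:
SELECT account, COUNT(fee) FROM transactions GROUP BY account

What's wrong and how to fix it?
Bug: COUNT(column) counts non-NULL values only; rows with NULL fee aren't counted

Fix: Use COUNT(*) to count all rows regardless of NULL

Corrected query:
SELECT account, COUNT(*) FROM transactions GROUP BY account

Result:
account | COUNT(*)
--------+---------
ACC-101 | 1       
ACC-102 | 2       
ACC-105 | 3       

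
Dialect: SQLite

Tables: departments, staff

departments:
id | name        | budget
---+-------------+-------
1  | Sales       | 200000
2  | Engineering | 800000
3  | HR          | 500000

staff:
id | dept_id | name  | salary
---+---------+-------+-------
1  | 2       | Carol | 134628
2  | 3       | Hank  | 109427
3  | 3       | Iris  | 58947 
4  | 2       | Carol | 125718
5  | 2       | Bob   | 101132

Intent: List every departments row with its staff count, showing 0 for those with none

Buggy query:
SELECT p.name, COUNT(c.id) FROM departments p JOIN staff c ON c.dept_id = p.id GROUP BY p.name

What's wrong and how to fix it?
Bug: INNER JOIN drops departments rows that have no matching staff rows

Fix: Switch to LEFT JOIN to retain unmatched parent rows

Corrected query:
SELECT p.name, COUNT(c.id) FROM departments p LEFT JOIN staff c ON c.dept_id = p.id GROUP BY p.name

Result:
name        | COUNT(c.id)
------------+------------
Engineering | 3          
HR          | 2          
Sales       | 0          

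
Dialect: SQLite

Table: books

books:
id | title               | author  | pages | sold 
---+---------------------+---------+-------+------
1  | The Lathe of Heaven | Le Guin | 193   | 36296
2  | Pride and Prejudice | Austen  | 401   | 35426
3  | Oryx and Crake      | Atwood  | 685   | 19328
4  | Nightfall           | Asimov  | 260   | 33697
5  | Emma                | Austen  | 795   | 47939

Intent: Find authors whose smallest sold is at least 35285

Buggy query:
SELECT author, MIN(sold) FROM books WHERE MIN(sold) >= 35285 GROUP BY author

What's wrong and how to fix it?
Bug: Aggregates like MIN are computed per group after WHERE runs

Fix: Replace WHERE with HAVING after the GROUP BY

Corrected query:
SELECT author, MIN(sold) FROM books GROUP BY author HAVING MIN(sold) >= 35285

Result:
author  | MIN(sold)
--------+----------
Austen  | 35426    
Le Guin | 36296    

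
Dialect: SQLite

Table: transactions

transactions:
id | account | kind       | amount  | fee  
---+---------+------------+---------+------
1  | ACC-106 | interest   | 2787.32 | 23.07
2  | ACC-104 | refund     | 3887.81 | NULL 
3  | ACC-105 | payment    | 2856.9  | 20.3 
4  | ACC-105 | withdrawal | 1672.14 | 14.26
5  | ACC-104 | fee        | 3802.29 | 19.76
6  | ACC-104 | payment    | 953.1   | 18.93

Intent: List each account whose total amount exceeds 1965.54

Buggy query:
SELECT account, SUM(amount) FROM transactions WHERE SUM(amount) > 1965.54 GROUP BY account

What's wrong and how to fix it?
Bug: SUM(amount) is an aggregate, but WHERE filters rows before aggregation

Fix: Move the aggregate condition to a HAVING clause

Corrected query:
SELECT account, SUM(amount) FROM transactions GROUP BY account HAVING SUM(amount) > 1965.54

Result:
account | SUM(amount)
--------+------------
ACC-104 | 8643.2     
ACC-105 | 4529.04    
ACC-106 | 2787.32    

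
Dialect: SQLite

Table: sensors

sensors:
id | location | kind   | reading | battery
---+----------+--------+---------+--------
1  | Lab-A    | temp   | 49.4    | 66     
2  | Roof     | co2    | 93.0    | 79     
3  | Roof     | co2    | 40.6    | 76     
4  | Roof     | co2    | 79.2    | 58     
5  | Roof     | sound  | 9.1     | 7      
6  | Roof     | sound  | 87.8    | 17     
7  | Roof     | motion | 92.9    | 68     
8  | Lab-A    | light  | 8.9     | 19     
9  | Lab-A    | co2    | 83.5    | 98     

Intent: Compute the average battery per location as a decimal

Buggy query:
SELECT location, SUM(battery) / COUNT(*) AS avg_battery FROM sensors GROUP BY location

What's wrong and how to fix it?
Bug: SUM(battery) and COUNT(*) are both integers; the division truncates the fractional part

Fix: Multiply by 1.0 (or CAST to REAL) to force floating-point division

Corrected query:
SELECT location, SUM(battery) * 1.0 / COUNT(*) AS avg_battery FROM sensors GROUP BY location

Result:
location | avg_battery
---------+------------
Lab-A    | 61         
Roof     | 50.833333  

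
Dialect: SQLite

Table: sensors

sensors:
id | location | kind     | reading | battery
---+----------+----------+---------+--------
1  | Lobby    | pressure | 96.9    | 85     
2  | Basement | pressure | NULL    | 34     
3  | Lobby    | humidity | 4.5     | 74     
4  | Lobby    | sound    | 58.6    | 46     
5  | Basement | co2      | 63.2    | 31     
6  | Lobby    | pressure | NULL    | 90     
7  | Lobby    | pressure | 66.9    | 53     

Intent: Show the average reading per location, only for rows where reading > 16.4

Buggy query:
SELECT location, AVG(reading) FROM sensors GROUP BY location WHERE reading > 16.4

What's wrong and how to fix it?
Bug: WHERE cannot follow GROUP BY

Fix: Place WHERE between FROM and GROUP BY

Corrected query:
SELECT location, AVG(reading) FROM sensors WHERE reading > 16.4 GROUP BY location

Result:
location | AVG(reading)
---------+-------------
Basement | 63.2        
Lobby    | 74.133333   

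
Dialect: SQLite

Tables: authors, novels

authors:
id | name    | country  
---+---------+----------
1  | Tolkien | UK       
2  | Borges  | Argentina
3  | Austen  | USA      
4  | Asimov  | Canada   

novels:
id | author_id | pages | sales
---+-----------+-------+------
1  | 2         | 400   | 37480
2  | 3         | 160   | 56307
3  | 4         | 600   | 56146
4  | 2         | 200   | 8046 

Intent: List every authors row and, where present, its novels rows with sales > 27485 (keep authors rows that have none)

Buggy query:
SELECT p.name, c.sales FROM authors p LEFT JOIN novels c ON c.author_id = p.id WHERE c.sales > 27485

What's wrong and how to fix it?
Bug: Filtering c.sales in WHERE discards the NULL rows produced by LEFT JOIN, turning it into an inner join

Fix: Put 'c.sales > 27485' in the JOIN's ON clause instead of WHERE

Corrected query:
SELECT p.name, c.sales FROM authors p LEFT JOIN novels c ON c.author_id = p.id AND c.sales > 27485

Result:
name    | sales
--------+------
Tolkien | NULL 
Borges  | 37480
Austen  | 56307
Asimov  | 56146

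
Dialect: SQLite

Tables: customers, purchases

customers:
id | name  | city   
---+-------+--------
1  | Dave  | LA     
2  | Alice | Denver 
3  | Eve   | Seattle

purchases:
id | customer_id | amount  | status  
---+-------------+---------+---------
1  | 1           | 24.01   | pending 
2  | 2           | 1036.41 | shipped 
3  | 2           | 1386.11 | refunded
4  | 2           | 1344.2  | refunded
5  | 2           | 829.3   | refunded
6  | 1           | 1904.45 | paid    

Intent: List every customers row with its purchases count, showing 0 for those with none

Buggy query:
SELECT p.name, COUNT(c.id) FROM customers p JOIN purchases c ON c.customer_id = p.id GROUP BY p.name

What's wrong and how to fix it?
Bug: INNER JOIN drops customers rows that have no matching purchases rows

Fix: Use LEFT JOIN so parents without children still appear (COUNT(c.id) gives 0)

Corrected query:
SELECT p.name, COUNT(c.id) FROM customers p LEFT JOIN purchases c ON c.customer_id = p.id GROUP BY p.name

Result:
name  | COUNT(c.id)
------+------------
Alice | 4          
Dave  | 2          
Eve   | 0          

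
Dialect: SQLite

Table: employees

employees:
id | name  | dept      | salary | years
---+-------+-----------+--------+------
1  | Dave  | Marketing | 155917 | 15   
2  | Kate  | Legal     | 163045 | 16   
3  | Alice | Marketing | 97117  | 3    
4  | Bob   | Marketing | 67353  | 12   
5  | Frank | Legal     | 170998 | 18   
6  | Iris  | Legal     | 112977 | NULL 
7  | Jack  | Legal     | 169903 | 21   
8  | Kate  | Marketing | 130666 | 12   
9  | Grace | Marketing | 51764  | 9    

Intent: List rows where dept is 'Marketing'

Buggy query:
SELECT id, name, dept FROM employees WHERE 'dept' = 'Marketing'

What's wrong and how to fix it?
Bug: Single quotes denote string literals in SQL; the column name is being compared as a constant string

Fix: Remove the quotes around the column name (or use double quotes for an identifier)

Corrected query:
SELECT id, name, dept FROM employees WHERE dept = 'Marketing'

Result:
id | name  | dept     
---+-------+----------
1  | Dave  | Marketing
3  | Alice | Marketing
4  | Bob   | Marketing
8  | Kate  | Marketing
9  | Grace | Marketing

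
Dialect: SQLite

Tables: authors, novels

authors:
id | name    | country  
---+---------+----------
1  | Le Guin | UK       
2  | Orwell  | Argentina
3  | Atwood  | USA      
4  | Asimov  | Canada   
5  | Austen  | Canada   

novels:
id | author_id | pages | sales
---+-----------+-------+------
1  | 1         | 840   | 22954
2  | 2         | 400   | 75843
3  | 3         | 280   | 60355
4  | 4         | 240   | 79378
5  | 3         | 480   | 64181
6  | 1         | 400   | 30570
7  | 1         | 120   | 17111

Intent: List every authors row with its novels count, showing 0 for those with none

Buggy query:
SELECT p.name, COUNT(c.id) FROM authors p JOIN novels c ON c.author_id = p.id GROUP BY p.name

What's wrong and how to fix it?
Bug: INNER JOIN drops authors rows that have no matching novels rows

Fix: Use LEFT JOIN so parents without children still appear (COUNT(c.id) gives 0)

Corrected query:
SELECT p.name, COUNT(c.id) FROM authors p LEFT JOIN novels c ON c.author_id = p.id GROUP BY p.name

Result:
name    | COUNT(c.id)
--------+------------
Asimov  | 1          
Atwood  | 2          
Austen  | 0          
Le Guin | 3          
Orwell  | 1          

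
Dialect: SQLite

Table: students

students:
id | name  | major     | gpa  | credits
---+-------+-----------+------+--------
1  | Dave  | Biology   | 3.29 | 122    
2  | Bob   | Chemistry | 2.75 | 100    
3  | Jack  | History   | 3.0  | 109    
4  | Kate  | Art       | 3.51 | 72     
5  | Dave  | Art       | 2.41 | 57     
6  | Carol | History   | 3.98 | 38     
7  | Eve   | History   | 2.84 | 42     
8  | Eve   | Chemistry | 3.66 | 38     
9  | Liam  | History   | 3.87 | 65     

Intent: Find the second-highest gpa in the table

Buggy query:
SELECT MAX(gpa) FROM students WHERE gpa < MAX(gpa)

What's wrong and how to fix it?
Bug: The inner MAX is an aggregate inside WHERE, which is not allowed

Fix: Compute the overall MAX in a subquery, then take MAX of rows below it

Corrected query:
SELECT MAX(gpa) FROM students WHERE gpa < (SELECT MAX(gpa) FROM students)

Result:
MAX(gpa)
--------
3.87    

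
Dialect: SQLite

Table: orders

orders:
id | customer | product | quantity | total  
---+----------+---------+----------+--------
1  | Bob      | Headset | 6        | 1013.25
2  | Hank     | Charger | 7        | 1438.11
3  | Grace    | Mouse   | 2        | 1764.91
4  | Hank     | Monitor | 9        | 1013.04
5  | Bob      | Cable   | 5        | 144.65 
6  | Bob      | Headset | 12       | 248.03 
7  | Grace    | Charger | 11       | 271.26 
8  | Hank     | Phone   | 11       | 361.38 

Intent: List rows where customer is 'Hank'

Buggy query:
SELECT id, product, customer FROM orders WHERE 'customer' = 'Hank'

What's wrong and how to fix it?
Bug: Single quotes denote string literals in SQL; the column name is being compared as a constant string

Fix: Remove the quotes around the column name (or use double quotes for an identifier)

Corrected query:
SELECT id, product, customer FROM orders WHERE customer = 'Hank'

Result:
id | product | customer
---+---------+---------
2  | Charger | Hank    
4  | Monitor | Hank    
8  | Phone   | Hank    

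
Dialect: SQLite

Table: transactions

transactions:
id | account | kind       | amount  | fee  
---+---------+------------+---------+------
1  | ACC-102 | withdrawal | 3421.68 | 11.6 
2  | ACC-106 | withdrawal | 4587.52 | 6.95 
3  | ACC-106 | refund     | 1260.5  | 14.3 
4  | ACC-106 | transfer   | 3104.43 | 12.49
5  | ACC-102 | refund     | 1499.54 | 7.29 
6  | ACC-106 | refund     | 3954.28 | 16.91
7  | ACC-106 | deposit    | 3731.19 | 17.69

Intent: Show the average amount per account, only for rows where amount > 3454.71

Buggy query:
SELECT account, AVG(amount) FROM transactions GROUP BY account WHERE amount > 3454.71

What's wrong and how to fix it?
Bug: WHERE cannot follow GROUP BY

Fix: Place WHERE between FROM and GROUP BY

Corrected query:
SELECT account, AVG(amount) FROM transactions WHERE amount > 3454.71 GROUP BY account

Result:
account | AVG(amount)
--------+------------
ACC-106 | 4090.996667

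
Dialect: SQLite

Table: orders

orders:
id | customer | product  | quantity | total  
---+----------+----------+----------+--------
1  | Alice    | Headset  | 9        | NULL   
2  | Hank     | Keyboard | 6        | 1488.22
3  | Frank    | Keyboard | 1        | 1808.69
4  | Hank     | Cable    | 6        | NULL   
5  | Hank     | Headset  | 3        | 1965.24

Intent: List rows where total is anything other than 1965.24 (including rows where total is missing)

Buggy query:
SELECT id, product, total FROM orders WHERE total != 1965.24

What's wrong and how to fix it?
Bug: Inequality against NULL is unknown, not true; rows with NULL are dropped

Fix: Add an explicit OR total IS NULL to include the missing-value rows

Corrected query:
SELECT id, product, total FROM orders WHERE total != 1965.24 OR total IS NULL

Result:
id | product  | total  
---+----------+--------
1  | Headset  | NULL   
2  | Keyboard | 1488.22
3  | Keyboard | 1808.69
4  | Cable    | NULL   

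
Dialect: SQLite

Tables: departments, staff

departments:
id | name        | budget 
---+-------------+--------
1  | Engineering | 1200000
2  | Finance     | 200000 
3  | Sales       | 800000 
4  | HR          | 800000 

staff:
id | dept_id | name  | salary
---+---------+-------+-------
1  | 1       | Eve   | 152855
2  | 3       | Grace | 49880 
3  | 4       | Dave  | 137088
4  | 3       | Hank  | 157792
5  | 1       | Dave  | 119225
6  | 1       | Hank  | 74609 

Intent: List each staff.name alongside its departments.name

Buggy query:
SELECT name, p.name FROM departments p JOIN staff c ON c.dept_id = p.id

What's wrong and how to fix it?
Bug: 'name' exists in both joined tables, so the database can't tell which one is meant

Fix: Qualify the column with its table alias (c.name)

Corrected query:
SELECT c.name, p.name FROM departments p JOIN staff c ON c.dept_id = p.id

Result:
name  | name       
------+------------
Eve   | Engineering
Grace | Sales      
Dave  | HR         
Hank  | Sales      
Dave  | Engineering
Hank  | Engineering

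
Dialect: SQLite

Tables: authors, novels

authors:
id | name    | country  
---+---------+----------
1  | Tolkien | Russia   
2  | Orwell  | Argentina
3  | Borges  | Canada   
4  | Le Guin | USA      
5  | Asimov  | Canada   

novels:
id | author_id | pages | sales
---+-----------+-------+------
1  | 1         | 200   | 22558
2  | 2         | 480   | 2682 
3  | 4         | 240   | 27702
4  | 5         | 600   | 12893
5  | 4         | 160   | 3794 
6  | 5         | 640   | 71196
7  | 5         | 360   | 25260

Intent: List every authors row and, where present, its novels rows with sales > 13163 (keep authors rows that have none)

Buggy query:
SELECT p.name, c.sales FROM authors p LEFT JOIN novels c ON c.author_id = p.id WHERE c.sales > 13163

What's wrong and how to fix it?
Bug: A WHERE condition on the right-hand table after LEFT JOIN drops unmatched parents

Fix: Put 'c.sales > 13163' in the JOIN's ON clause instead of WHERE

Corrected query:
SELECT p.name, c.sales FROM authors p LEFT JOIN novels c ON c.author_id = p.id AND c.sales > 13163

Result:
name    | sales
--------+------
Tolkien | 22558
Orwell  | NULL 
Borges  | NULL 
Le Guin | 27702
Asimov  | 25260
Asimov  | 71196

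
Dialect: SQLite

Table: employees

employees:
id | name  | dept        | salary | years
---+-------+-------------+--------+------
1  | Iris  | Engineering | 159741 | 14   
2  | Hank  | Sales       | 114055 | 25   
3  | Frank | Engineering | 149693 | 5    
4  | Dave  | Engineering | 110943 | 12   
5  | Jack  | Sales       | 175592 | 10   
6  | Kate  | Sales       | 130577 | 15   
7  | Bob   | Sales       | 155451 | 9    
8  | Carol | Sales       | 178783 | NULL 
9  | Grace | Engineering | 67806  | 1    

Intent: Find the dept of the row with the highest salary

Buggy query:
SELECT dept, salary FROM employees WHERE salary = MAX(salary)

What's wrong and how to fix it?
Bug: MAX(salary) is an aggregate and cannot be used directly in WHERE

Fix: Wrap MAX in a scalar subquery so WHERE compares against a single value

Corrected query:
SELECT dept, salary FROM employees WHERE salary = (SELECT MAX(salary) FROM employees)

Result:
dept  | salary
------+-------
Sales | 178783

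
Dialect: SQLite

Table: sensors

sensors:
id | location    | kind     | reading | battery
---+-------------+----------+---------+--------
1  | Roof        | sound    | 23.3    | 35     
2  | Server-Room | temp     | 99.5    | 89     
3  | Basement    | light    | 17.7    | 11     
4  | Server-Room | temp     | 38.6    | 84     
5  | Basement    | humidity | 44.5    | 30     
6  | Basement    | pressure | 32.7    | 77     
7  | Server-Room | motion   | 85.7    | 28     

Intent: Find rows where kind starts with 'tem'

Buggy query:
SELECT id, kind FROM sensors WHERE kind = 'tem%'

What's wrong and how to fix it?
Bug: '=' compares the literal string including the % character; pattern matching needs LIKE

Fix: Use LIKE for wildcard pattern matching

Corrected query:
SELECT id, kind FROM sensors WHERE kind LIKE 'tem%'

Result:
id | kind
---+-----
2  | temp
4  | temp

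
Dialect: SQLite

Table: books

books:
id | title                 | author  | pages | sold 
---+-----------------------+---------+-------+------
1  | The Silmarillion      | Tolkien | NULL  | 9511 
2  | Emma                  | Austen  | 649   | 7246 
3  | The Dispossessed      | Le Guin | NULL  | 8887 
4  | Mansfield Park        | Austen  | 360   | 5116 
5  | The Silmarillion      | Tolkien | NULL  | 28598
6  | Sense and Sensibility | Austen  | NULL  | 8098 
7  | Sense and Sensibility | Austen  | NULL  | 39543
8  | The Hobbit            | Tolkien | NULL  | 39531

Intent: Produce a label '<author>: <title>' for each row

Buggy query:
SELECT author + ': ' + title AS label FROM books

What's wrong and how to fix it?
Bug: '+' is numeric addition; on text columns SQLite converts them to 0 instead of concatenating

Fix: Use the || operator for string concatenation

Corrected query:
SELECT author || ': ' || title AS label FROM books

Result:
label                        
-----------------------------
Tolkien: The Silmarillion    
Austen: Emma                 
Le Guin: The Dispossessed    
Austen: Mansfield Park       
Tolkien: The Silmarillion    
Austen: Sense and Sensibility
Austen: Sense and Sensibility
Tolkien: The Hobbit          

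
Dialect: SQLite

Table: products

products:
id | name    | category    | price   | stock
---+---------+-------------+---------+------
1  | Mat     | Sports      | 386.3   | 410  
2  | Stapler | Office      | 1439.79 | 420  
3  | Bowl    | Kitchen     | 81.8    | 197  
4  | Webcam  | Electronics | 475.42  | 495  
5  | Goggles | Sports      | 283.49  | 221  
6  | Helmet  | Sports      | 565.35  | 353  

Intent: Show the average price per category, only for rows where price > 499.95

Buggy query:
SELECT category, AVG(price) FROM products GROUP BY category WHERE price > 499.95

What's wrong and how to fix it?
Bug: WHERE cannot follow GROUP BY

Fix: Move the WHERE clause before GROUP BY

Corrected query:
SELECT category, AVG(price) FROM products WHERE price > 499.95 GROUP BY category

Result:
category | AVG(price)
---------+-----------
Office   | 1439.79   
Sports   | 565.35    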